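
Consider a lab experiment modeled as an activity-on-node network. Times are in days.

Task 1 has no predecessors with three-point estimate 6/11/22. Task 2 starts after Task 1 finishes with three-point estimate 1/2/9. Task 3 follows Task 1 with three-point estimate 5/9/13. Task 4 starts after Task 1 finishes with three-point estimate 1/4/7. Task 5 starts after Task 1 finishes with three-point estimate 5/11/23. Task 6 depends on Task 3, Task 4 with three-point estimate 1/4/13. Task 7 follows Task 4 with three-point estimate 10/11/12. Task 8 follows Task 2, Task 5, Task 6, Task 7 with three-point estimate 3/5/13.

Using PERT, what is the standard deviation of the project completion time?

te_Task 1 = (6 + 4·11 + 22)/6 = 72/6 = 12; σ²_Task 1 = ((22−6)/6)² = 7.111
te_Task 2 = (1 + 4·2 + 9)/6 = 18/6 = 3; σ²_Task 2 = ((9−1)/6)² = 1.778
te_Task 3 = (5 + 4·9 + 13)/6 = 54/6 = 9; σ²_Task 3 = ((13−5)/6)² = 1.778
te_Task 4 = (1 + 4·4 + 7)/6 = 24/6 = 4; σ²_Task 4 = ((7−1)/6)² = 1.000
te_Task 5 = (5 + 4·11 + 23)/6 = 72/6 = 12; σ²_Task 5 = ((23−5)/6)² = 9.000
te_Task 6 = (1 + 4·4 + 13)/6 = 30/6 = 5; σ²_Task 6 = ((13−1)/6)² = 4.000
te_Task 7 = (10 + 4·11 + 12)/6 = 66/6 = 11; σ²_Task 7 = ((12−10)/6)² = 0.111
te_Task 8 = (3 + 4·5 + 13)/6 = 36/6 = 6; σ²_Task 8 = ((13−3)/6)² = 2.778

Forward pass:
ES_Task 1 = 0; EF_Task 1 = 12
ES_Task 2 = 12; EF_Task 2 = 12+3 = 15
ES_Task 3 = 12; EF_Task 3 = 12+9 = 21
ES_Task 4 = 12; EF_Task 4 = 12+4 = 16
ES_Task 5 = 12; EF_Task 5 = 12+12 = 24
ES_Task 6 = max(EF_Task 3=21, EF_Task 4=16) = 21; EF_Task 6 = 21+5 = 26
ES_Task 7 = 16; EF_Task 7 = 16+11 = 27
ES_Task 8 = max(EF_Task 2=15, EF_Task 5=24, EF_Task 6=26, EF_Task 7=27) = 27; EF_Task 8 = 27+6 = 33
Expected project duration μ = 33 days. Critical path: Task 1 → Task 4 → Task 7 → Task 8.

Variance along critical path = 7.111 + 1.000 + 0.111 + 2.778 = 11.000
σ = √11.000 = 3.317 days

3.32 days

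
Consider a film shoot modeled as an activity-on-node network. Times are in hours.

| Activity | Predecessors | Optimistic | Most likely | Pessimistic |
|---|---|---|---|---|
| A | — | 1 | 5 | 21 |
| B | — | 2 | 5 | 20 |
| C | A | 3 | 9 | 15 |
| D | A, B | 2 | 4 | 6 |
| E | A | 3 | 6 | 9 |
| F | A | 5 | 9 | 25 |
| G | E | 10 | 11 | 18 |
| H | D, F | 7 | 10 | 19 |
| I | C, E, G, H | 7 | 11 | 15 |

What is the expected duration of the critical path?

te_A = (1 + 4·5 + 21)/6 = 42/6 = 7
te_B = (2 + 4·5 + 20)/6 = 42/6 = 7
te_C = (3 + 4·9 + 15)/6 = 54/6 = 9
te_D = (2 + 4·4 + 6)/6 = 24/6 = 4
te_E = (3 + 4·6 + 9)/6 = 36/6 = 6
te_F = (5 + 4·9 + 25)/6 = 66/6 = 11
te_G = (10 + 4·11 + 18)/6 = 72/6 = 12
te_H = (7 + 4·10 + 19)/6 = 66/6 = 11
te_I = (7 + 4·11 + 15)/6 = 66/6 = 11

Forward pass:
ES_A = 0; EF_A = 7
ES_B = 0; EF_B = 7
ES_C = 7; EF_C = 7+9 = 16
ES_D = max(EF_A=7, EF_B=7) = 7; EF_D = 7+4 = 11
ES_E = 7; EF_E = 7+6 = 13
ES_F = 7; EF_F = 7+11 = 18
ES_G = 13; EF_G = 13+12 = 25
ES_H = max(EF_D=11, EF_F=18) = 18; EF_H = 18+11 = 29
ES_I = max(EF_C=16, EF_E=13, EF_G=25, EF_H=29) = 29; EF_I = 29+11 = 40
Expected project duration μ = 40 hours. Critical path: A → F → H → I.

40 hours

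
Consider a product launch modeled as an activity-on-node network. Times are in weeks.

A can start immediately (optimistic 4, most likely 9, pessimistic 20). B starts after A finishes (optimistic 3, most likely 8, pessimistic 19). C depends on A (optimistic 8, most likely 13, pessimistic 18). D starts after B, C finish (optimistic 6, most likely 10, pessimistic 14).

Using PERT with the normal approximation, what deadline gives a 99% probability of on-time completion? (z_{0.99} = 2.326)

40.9 weeks

te_A = (4 + 4·9 + 20)/6 = 60/6 = 10; σ²_A = ((20−4)/6)² = 7.111
te_B = (3 + 4·8 + 19)/6 = 54/6 = 9; σ²_B = ((19−3)/6)² = 7.111
te_C = (8 + 4·13 + 18)/6 = 78/6 = 13; σ²_C = ((18−8)/6)² = 2.778
te_D = (6 + 4·10 + 14)/6 = 60/6 = 10; σ²_D = ((14−6)/6)² = 1.778

Forward pass:
ES_A = 0; EF_A = 10
ES_B = 10; EF_B = 10+9 = 19
ES_C = 10; EF_C = 10+13 = 23
ES_D = max(EF_B=19, EF_C=23) = 23; EF_D = 23+10 = 33
Expected project duration μ = 33 weeks. Critical path: A → C → D.

Variance along critical path = 7.111 + 2.778 + 1.778 = 11.667; σ = 3.416 weeks.
D = μ + z·σ = 33 + 2.326·3.416 = 40.9 weeks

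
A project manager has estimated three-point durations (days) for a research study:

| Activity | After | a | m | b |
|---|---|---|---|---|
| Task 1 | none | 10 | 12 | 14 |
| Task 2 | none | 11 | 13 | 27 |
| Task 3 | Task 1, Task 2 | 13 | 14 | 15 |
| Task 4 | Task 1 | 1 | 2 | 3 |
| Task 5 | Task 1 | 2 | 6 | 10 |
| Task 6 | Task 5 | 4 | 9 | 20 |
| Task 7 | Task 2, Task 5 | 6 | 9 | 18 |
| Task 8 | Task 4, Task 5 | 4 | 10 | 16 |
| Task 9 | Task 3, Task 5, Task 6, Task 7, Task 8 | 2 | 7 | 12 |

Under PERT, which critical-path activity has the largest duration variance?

te_Task 1 = (10 + 4·12 + 14)/6 = 72/6 = 12; σ²_Task 1 = ((14−10)/6)² = 0.444
te_Task 2 = (11 + 4·13 + 27)/6 = 90/6 = 15; σ²_Task 2 = ((27−11)/6)² = 7.111
te_Task 3 = (13 + 4·14 + 15)/6 = 84/6 = 14; σ²_Task 3 = ((15−13)/6)² = 0.111
te_Task 4 = (1 + 4·2 + 3)/6 = 12/6 = 2; σ²_Task 4 = ((3−1)/6)² = 0.111
te_Task 5 = (2 + 4·6 + 10)/6 = 36/6 = 6; σ²_Task 5 = ((10−2)/6)² = 1.778
te_Task 6 = (4 + 4·9 + 20)/6 = 60/6 = 10; σ²_Task 6 = ((20−4)/6)² = 7.111
te_Task 7 = (6 + 4·9 + 18)/6 = 60/6 = 10; σ²_Task 7 = ((18−6)/6)² = 4.000
te_Task 8 = (4 + 4·10 + 16)/6 = 60/6 = 10; σ²_Task 8 = ((16−4)/6)² = 4.000
te_Task 9 = (2 + 4·7 + 12)/6 = 42/6 = 7; σ²_Task 9 = ((12−2)/6)² = 2.778

Forward pass:
ES_Task 1 = 0; EF_Task 1 = 12
ES_Task 2 = 0; EF_Task 2 = 15
ES_Task 3 = max(EF_Task 1=12, EF_Task 2=15) = 15; EF_Task 3 = 15+14 = 29
ES_Task 4 = 12; EF_Task 4 = 12+2 = 14
ES_Task 5 = 12; EF_Task 5 = 12+6 = 18
ES_Task 6 = 18; EF_Task 6 = 18+10 = 28
ES_Task 7 = max(EF_Task 2=15, EF_Task 5=18) = 18; EF_Task 7 = 18+10 = 28
ES_Task 8 = max(EF_Task 4=14, EF_Task 5=18) = 18; EF_Task 8 = 18+10 = 28
ES_Task 9 = max(EF_Task 3=29, EF_Task 5=18, EF_Task 6=28, EF_Task 7=28, EF_Task 8=28) = 29; EF_Task 9 = 29+7 = 36
Expected project duration μ = 36 days. Critical path: Task 2 → Task 3 → Task 9.

Variances on critical path: σ²_Task 2=7.111, σ²_Task 3=0.111, σ²_Task 9=2.778.
Largest is σ²_Task 2 = 7.111.

Task 2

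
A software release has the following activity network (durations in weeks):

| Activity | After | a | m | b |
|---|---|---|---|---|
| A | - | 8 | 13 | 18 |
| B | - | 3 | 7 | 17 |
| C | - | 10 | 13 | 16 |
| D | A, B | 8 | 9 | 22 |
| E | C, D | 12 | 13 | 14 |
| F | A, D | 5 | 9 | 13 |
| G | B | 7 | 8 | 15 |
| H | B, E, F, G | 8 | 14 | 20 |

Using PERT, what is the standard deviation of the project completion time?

te_A = (8 + 4·13 + 18)/6 = 78/6 = 13; σ²_A = ((18−8)/6)² = 2.778
te_B = (3 + 4·7 + 17)/6 = 48/6 = 8; σ²_B = ((17−3)/6)² = 5.444
te_C = (10 + 4·13 + 16)/6 = 78/6 = 13; σ²_C = ((16−10)/6)² = 1.000
te_D = (8 + 4·9 + 22)/6 = 66/6 = 11; σ²_D = ((22−8)/6)² = 5.444
te_E = (12 + 4·13 + 14)/6 = 78/6 = 13; σ²_E = ((14−12)/6)² = 0.111
te_F = (5 + 4·9 + 13)/6 = 54/6 = 9; σ²_F = ((13−5)/6)² = 1.778
te_G = (7 + 4·8 + 15)/6 = 54/6 = 9; σ²_G = ((15−7)/6)² = 1.778
te_H = (8 + 4·14 + 20)/6 = 84/6 = 14; σ²_H = ((20−8)/6)² = 4.000

Forward pass:
ES_A = 0; EF_A = 13
ES_B = 0; EF_B = 8
ES_C = 0; EF_C = 13
ES_D = max(EF_A=13, EF_B=8) = 13; EF_D = 13+11 = 24
ES_E = max(EF_C=13, EF_D=24) = 24; EF_E = 24+13 = 37
ES_F = max(EF_A=13, EF_D=24) = 24; EF_F = 24+9 = 33
ES_G = 8; EF_G = 8+9 = 17
ES_H = max(EF_B=8, EF_E=37, EF_F=33, EF_G=17) = 37; EF_H = 37+14 = 51
Expected project duration μ = 51 weeks. Critical path: A → D → E → H.

Variance along critical path = 2.778 + 5.444 + 0.111 + 4.000 = 12.333
σ = √12.333 = 3.512 weeks

3.51 weeks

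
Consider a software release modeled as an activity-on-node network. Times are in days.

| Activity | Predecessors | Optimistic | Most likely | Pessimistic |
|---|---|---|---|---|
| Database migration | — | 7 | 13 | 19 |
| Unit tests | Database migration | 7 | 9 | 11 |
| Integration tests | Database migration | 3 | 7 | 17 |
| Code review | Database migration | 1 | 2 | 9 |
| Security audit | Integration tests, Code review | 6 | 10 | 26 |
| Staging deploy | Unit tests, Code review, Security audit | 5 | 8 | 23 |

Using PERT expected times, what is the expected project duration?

te_Database migration = (7 + 4·13 + 19)/6 = 78/6 = 13
te_Unit tests = (7 + 4·9 + 11)/6 = 54/6 = 9
te_Integration tests = (3 + 4·7 + 17)/6 = 48/6 = 8
te_Code review = (1 + 4·2 + 9)/6 = 18/6 = 3
te_Security audit = (6 + 4·10 + 26)/6 = 72/6 = 12
te_Staging deploy = (5 + 4·8 + 23)/6 = 60/6 = 10

Forward pass:
ES_Database migration = 0; EF_Database migration = 13
ES_Unit tests = 13; EF_Unit tests = 13+9 = 22
ES_Integration tests = 13; EF_Integration tests = 13+8 = 21
ES_Code review = 13; EF_Code review = 13+3 = 16
ES_Security audit = max(EF_Integration tests=21, EF_Code review=16) = 21; EF_Security audit = 21+12 = 33
ES_Staging deploy = max(EF_Unit tests=22, EF_Code review=16, EF_Security audit=33) = 33; EF_Staging deploy = 33+10 = 43
Expected project duration μ = 43 days. Critical path: Database migration → Integration tests → Security audit → Staging deploy.

43 days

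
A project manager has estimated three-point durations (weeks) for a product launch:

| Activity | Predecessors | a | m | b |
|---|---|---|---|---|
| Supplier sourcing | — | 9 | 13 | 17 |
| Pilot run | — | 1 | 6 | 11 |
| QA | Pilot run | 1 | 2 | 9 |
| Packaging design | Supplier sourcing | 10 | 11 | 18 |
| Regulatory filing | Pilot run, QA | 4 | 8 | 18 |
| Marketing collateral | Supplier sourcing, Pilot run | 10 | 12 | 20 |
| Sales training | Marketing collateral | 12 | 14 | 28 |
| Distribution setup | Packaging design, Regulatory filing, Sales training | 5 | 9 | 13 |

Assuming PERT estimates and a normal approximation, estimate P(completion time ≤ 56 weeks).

te_Supplier sourcing = (9 + 4·13 + 17)/6 = 78/6 = 13; σ²_Supplier sourcing = ((17−9)/6)² = 1.778
te_Pilot run = (1 + 4·6 + 11)/6 = 36/6 = 6; σ²_Pilot run = ((11−1)/6)² = 2.778
te_QA = (1 + 4·2 + 9)/6 = 18/6 = 3; σ²_QA = ((9−1)/6)² = 1.778
te_Packaging design = (10 + 4·11 + 18)/6 = 72/6 = 12; σ²_Packaging design = ((18−10)/6)² = 1.778
te_Regulatory filing = (4 + 4·8 + 18)/6 = 54/6 = 9; σ²_Regulatory filing = ((18−4)/6)² = 5.444
te_Marketing collateral = (10 + 4·12 + 20)/6 = 78/6 = 13; σ²_Marketing collateral = ((20−10)/6)² = 2.778
te_Sales training = (12 + 4·14 + 28)/6 = 96/6 = 16; σ²_Sales training = ((28−12)/6)² = 7.111
te_Distribution setup = (5 + 4·9 + 13)/6 = 54/6 = 9; σ²_Distribution setup = ((13−5)/6)² = 1.778

Forward pass:
ES_Supplier sourcing = 0; EF_Supplier sourcing = 13
ES_Pilot run = 0; EF_Pilot run = 6
ES_QA = 6; EF_QA = 6+3 = 9
ES_Packaging design = 13; EF_Packaging design = 13+12 = 25
ES_Regulatory filing = max(EF_Pilot run=6, EF_QA=9) = 9; EF_Regulatory filing = 9+9 = 18
ES_Marketing collateral = max(EF_Supplier sourcing=13, EF_Pilot run=6) = 13; EF_Marketing collateral = 13+13 = 26
ES_Sales training = 26; EF_Sales training = 26+16 = 42
ES_Distribution setup = max(EF_Packaging design=25, EF_Regulatory filing=18, EF_Sales training=42) = 42; EF_Distribution setup = 42+9 = 51
Expected project duration μ = 51 weeks. Critical path: Supplier sourcing → Marketing collateral → Sales training → Distribution setup.

Variance along critical path = 1.778 + 2.778 + 7.111 + 1.778 = 13.444; σ = √13.444 = 3.667 weeks.
Z = (56 − 51) / 3.667 = 1.364
P(T ≤ 56) = Φ(1.364) ≈ 0.914

0.914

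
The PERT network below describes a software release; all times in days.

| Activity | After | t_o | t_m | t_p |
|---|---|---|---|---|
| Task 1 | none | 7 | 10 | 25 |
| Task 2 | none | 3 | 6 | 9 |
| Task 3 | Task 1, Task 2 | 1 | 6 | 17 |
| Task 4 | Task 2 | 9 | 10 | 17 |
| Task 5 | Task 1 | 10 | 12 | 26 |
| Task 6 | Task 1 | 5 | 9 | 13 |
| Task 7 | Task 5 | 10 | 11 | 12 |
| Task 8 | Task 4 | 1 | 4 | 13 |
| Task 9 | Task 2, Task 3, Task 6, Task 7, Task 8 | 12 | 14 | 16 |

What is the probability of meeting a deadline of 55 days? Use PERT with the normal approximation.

0.836

te_Task 1 = (7 + 4·10 + 25)/6 = 72/6 = 12; σ²_Task 1 = ((25−7)/6)² = 9.000
te_Task 2 = (3 + 4·6 + 9)/6 = 36/6 = 6; σ²_Task 2 = ((9−3)/6)² = 1.000
te_Task 3 = (1 + 4·6 + 17)/6 = 42/6 = 7; σ²_Task 3 = ((17−1)/6)² = 7.111
te_Task 4 = (9 + 4·10 + 17)/6 = 66/6 = 11; σ²_Task 4 = ((17−9)/6)² = 1.778
te_Task 5 = (10 + 4·12 + 26)/6 = 84/6 = 14; σ²_Task 5 = ((26−10)/6)² = 7.111
te_Task 6 = (5 + 4·9 + 13)/6 = 54/6 = 9; σ²_Task 6 = ((13−5)/6)² = 1.778
te_Task 7 = (10 + 4·11 + 12)/6 = 66/6 = 11; σ²_Task 7 = ((12−10)/6)² = 0.111
te_Task 8 = (1 + 4·4 + 13)/6 = 30/6 = 5; σ²_Task 8 = ((13−1)/6)² = 4.000
te_Task 9 = (12 + 4·14 + 16)/6 = 84/6 = 14; σ²_Task 9 = ((16−12)/6)² = 0.444

Forward pass:
ES_Task 1 = 0; EF_Task 1 = 12
ES_Task 2 = 0; EF_Task 2 = 6
ES_Task 3 = max(EF_Task 1=12, EF_Task 2=6) = 12; EF_Task 3 = 12+7 = 19
ES_Task 4 = 6; EF_Task 4 = 6+11 = 17
ES_Task 5 = 12; EF_Task 5 = 12+14 = 26
ES_Task 6 = 12; EF_Task 6 = 12+9 = 21
ES_Task 7 = 26; EF_Task 7 = 26+11 = 37
ES_Task 8 = 17; EF_Task 8 = 17+5 = 22
ES_Task 9 = max(EF_Task 2=6, EF_Task 3=19, EF_Task 6=21, EF_Task 7=37, EF_Task 8=22) = 37; EF_Task 9 = 37+14 = 51
Expected project duration μ = 51 days. Critical path: Task 1 → Task 5 → Task 7 → Task 9.

Variance along critical path = 9.000 + 7.111 + 0.111 + 0.444 = 16.667; σ = √16.667 = 4.082 days.
Z = (55 − 51) / 4.082 = 0.980
P(T ≤ 55) = Φ(0.980) ≈ 0.836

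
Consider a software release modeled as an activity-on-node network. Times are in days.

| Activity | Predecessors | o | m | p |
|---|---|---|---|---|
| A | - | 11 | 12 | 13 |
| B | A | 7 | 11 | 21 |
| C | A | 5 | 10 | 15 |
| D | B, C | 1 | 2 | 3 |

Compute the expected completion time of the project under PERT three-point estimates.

26 days

te_A = (11 + 4·12 + 13)/6 = 72/6 = 12
te_B = (7 + 4·11 + 21)/6 = 72/6 = 12
te_C = (5 + 4·10 + 15)/6 = 60/6 = 10
te_D = (1 + 4·2 + 3)/6 = 12/6 = 2

Forward pass:
ES_A = 0; EF_A = 12
ES_B = 12; EF_B = 12+12 = 24
ES_C = 12; EF_C = 12+10 = 22
ES_D = max(EF_B=24, EF_C=22) = 24; EF_D = 24+2 = 26
Expected project duration μ = 26 days. Critical path: A → B → D.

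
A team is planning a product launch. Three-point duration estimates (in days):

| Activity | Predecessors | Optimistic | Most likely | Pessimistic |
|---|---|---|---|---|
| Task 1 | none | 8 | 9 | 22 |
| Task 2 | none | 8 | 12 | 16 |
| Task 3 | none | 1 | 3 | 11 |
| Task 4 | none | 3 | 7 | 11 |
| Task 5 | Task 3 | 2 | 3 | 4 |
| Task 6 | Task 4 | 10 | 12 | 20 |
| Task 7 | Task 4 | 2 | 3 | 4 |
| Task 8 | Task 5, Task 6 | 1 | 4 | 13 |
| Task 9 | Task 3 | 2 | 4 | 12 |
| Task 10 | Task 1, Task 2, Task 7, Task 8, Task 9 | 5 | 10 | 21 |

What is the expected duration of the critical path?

te_Task 1 = (8 + 4·9 + 22)/6 = 66/6 = 11
te_Task 2 = (8 + 4·12 + 16)/6 = 72/6 = 12
te_Task 3 = (1 + 4·3 + 11)/6 = 24/6 = 4
te_Task 4 = (3 + 4·7 + 11)/6 = 42/6 = 7
te_Task 5 = (2 + 4·3 + 4)/6 = 18/6 = 3
te_Task 6 = (10 + 4·12 + 20)/6 = 78/6 = 13
te_Task 7 = (2 + 4·3 + 4)/6 = 18/6 = 3
te_Task 8 = (1 + 4·4 + 13)/6 = 30/6 = 5
te_Task 9 = (2 + 4·4 + 12)/6 = 30/6 = 5
te_Task 10 = (5 + 4·10 + 21)/6 = 66/6 = 11

Forward pass:
ES_Task 1 = 0; EF_Task 1 = 11
ES_Task 2 = 0; EF_Task 2 = 12
ES_Task 3 = 0; EF_Task 3 = 4
ES_Task 4 = 0; EF_Task 4 = 7
ES_Task 5 = 4; EF_Task 5 = 4+3 = 7
ES_Task 6 = 7; EF_Task 6 = 7+13 = 20
ES_Task 7 = 7; EF_Task 7 = 7+3 = 10
ES_Task 8 = max(EF_Task 5=7, EF_Task 6=20) = 20; EF_Task 8 = 20+5 = 25
ES_Task 9 = 4; EF_Task 9 = 4+5 = 9
ES_Task 10 = max(EF_Task 1=11, EF_Task 2=12, EF_Task 7=10, EF_Task 8=25, EF_Task 9=9) = 25; EF_Task 10 = 25+11 = 36
Expected project duration μ = 36 days. Critical path: Task 4 → Task 6 → Task 8 → Task 10.

36 days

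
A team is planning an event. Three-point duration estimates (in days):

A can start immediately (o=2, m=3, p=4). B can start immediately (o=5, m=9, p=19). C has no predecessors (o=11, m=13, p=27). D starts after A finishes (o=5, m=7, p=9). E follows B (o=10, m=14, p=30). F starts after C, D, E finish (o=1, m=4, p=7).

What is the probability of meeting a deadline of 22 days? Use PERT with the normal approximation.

te_A = (2 + 4·3 + 4)/6 = 18/6 = 3; σ²_A = ((4−2)/6)² = 0.111
te_B = (5 + 4·9 + 19)/6 = 60/6 = 10; σ²_B = ((19−5)/6)² = 5.444
te_C = (11 + 4·13 + 27)/6 = 90/6 = 15; σ²_C = ((27−11)/6)² = 7.111
te_D = (5 + 4·7 + 9)/6 = 42/6 = 7; σ²_D = ((9−5)/6)² = 0.444
te_E = (10 + 4·14 + 30)/6 = 96/6 = 16; σ²_E = ((30−10)/6)² = 11.111
te_F = (1 + 4·4 + 7)/6 = 24/6 = 4; σ²_F = ((7−1)/6)² = 1.000

Forward pass:
ES_A = 0; EF_A = 3
ES_B = 0; EF_B = 10
ES_C = 0; EF_C = 15
ES_D = 3; EF_D = 3+7 = 10
ES_E = 10; EF_E = 10+16 = 26
ES_F = max(EF_C=15, EF_D=10, EF_E=26) = 26; EF_F = 26+4 = 30
Expected project duration μ = 30 days. Critical path: B → E → F.

Variance along critical path = 5.444 + 11.111 + 1.000 = 17.556; σ = √17.556 = 4.190 days.
Z = (22 − 30) / 4.190 = -1.909
P(T ≤ 22) = Φ(-1.909) ≈ 0.028

0.028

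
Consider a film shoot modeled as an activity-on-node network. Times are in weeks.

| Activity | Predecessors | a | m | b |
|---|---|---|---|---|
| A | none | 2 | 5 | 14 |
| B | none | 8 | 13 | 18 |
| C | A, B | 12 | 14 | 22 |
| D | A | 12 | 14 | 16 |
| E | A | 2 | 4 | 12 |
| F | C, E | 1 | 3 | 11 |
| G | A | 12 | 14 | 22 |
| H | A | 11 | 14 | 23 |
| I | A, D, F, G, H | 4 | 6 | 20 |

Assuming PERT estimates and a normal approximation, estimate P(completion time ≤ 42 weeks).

0.695

te_A = (2 + 4·5 + 14)/6 = 36/6 = 6; σ²_A = ((14−2)/6)² = 4.000
te_B = (8 + 4·13 + 18)/6 = 78/6 = 13; σ²_B = ((18−8)/6)² = 2.778
te_C = (12 + 4·14 + 22)/6 = 90/6 = 15; σ²_C = ((22−12)/6)² = 2.778
te_D = (12 + 4·14 + 16)/6 = 84/6 = 14; σ²_D = ((16−12)/6)² = 0.444
te_E = (2 + 4·4 + 12)/6 = 30/6 = 5; σ²_E = ((12−2)/6)² = 2.778
te_F = (1 + 4·3 + 11)/6 = 24/6 = 4; σ²_F = ((11−1)/6)² = 2.778
te_G = (12 + 4·14 + 22)/6 = 90/6 = 15; σ²_G = ((22−12)/6)² = 2.778
te_H = (11 + 4·14 + 23)/6 = 90/6 = 15; σ²_H = ((23−11)/6)² = 4.000
te_I = (4 + 4·6 + 20)/6 = 48/6 = 8; σ²_I = ((20−4)/6)² = 7.111

Forward pass:
ES_A = 0; EF_A = 6
ES_B = 0; EF_B = 13
ES_C = max(EF_A=6, EF_B=13) = 13; EF_C = 13+15 = 28
ES_D = 6; EF_D = 6+14 = 20
ES_E = 6; EF_E = 6+5 = 11
ES_F = max(EF_C=28, EF_E=11) = 28; EF_F = 28+4 = 32
ES_G = 6; EF_G = 6+15 = 21
ES_H = 6; EF_H = 6+15 = 21
ES_I = max(EF_A=6, EF_D=20, EF_F=32, EF_G=21, EF_H=21) = 32; EF_I = 32+8 = 40
Expected project duration μ = 40 weeks. Critical path: B → C → F → I.

Variance along critical path = 2.778 + 2.778 + 2.778 + 7.111 = 15.444; σ = √15.444 = 3.930 weeks.
Z = (42 − 40) / 3.930 = 0.509
P(T ≤ 42) = Φ(0.509) ≈ 0.695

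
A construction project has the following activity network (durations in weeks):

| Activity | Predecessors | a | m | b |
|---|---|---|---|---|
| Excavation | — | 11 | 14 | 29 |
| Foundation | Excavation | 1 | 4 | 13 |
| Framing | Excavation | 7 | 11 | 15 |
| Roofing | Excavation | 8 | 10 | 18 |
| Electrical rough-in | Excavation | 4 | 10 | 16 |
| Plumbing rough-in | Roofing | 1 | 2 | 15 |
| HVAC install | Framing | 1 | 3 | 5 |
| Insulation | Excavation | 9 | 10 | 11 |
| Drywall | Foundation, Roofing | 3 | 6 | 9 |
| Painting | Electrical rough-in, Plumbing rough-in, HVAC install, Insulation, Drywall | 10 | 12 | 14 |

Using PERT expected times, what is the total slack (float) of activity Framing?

3 weeks

te_Excavation = (11 + 4·14 + 29)/6 = 96/6 = 16
te_Foundation = (1 + 4·4 + 13)/6 = 30/6 = 5
te_Framing = (7 + 4·11 + 15)/6 = 66/6 = 11
te_Roofing = (8 + 4·10 + 18)/6 = 66/6 = 11
te_Electrical rough-in = (4 + 4·10 + 16)/6 = 60/6 = 10
te_Plumbing rough-in = (1 + 4·2 + 15)/6 = 24/6 = 4
te_HVAC install = (1 + 4·3 + 5)/6 = 18/6 = 3
te_Insulation = (9 + 4·10 + 11)/6 = 60/6 = 10
te_Drywall = (3 + 4·6 + 9)/6 = 36/6 = 6
te_Painting = (10 + 4·12 + 14)/6 = 72/6 = 12

Forward pass:
ES_Excavation = 0; EF_Excavation = 16
ES_Foundation = 16; EF_Foundation = 16+5 = 21
ES_Framing = 16; EF_Framing = 16+11 = 27
ES_Roofing = 16; EF_Roofing = 16+11 = 27
ES_Electrical rough-in = 16; EF_Electrical rough-in = 16+10 = 26
ES_Plumbing rough-in = 27; EF_Plumbing rough-in = 27+4 = 31
ES_HVAC install = 27; EF_HVAC install = 27+3 = 30
ES_Insulation = 16; EF_Insulation = 16+10 = 26
ES_Drywall = max(EF_Foundation=21, EF_Roofing=27) = 27; EF_Drywall = 27+6 = 33
ES_Painting = max(EF_Electrical rough-in=26, EF_Plumbing rough-in=31, EF_HVAC install=30, EF_Insulation=26, EF_Drywall=33) = 33; EF_Painting = 33+12 = 45
Expected project duration μ = 45 weeks. Critical path: Excavation → Roofing → Drywall → Painting.

Backward pass:
LF_Painting = 45; LS_Painting = 45−12 = 33
LF_Drywall = LS_Painting = 33; LS_Drywall = 33−6 = 27
LF_Insulation = LS_Painting = 33; LS_Insulation = 33−10 = 23
LF_HVAC install = LS_Painting = 33; LS_HVAC install = 33−3 = 30
LF_Plumbing rough-in = LS_Painting = 33; LS_Plumbing rough-in = 33−4 = 29
LF_Electrical rough-in = LS_Painting = 33; LS_Electrical rough-in = 33−10 = 23
LF_Roofing = min(LS_Plumbing rough-in=29, LS_Drywall=27) = 27; LS_Roofing = 27−11 = 16
LF_Framing = LS_HVAC install = 30; LS_Framing = 30−11 = 19
LF_Foundation = LS_Drywall = 27; LS_Foundation = 27−5 = 22
LF_Excavation = min(LS_Foundation=22, LS_Framing=19, LS_Roofing=16, LS_Electrical rough-in=23, LS_Insulation=23) = 16; LS_Excavation = 16−16 = 0
Slack_Framing = LS_Framing − ES_Framing = 19 − 16 = 3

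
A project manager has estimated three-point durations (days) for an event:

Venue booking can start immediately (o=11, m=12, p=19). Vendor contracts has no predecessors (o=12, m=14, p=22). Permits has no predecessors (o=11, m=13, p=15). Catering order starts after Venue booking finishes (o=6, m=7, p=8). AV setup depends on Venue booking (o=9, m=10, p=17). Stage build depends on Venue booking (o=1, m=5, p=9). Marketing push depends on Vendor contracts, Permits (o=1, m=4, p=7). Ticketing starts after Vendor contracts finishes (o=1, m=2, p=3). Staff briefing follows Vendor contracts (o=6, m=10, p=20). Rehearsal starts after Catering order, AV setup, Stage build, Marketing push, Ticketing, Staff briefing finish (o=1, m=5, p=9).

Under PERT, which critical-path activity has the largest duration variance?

Staff briefing

te_Venue booking = (11 + 4·12 + 19)/6 = 78/6 = 13; σ²_Venue booking = ((19−11)/6)² = 1.778
te_Vendor contracts = (12 + 4·14 + 22)/6 = 90/6 = 15; σ²_Vendor contracts = ((22−12)/6)² = 2.778
te_Permits = (11 + 4·13 + 15)/6 = 78/6 = 13; σ²_Permits = ((15−11)/6)² = 0.444
te_Catering order = (6 + 4·7 + 8)/6 = 42/6 = 7; σ²_Catering order = ((8−6)/6)² = 0.111
te_AV setup = (9 + 4·10 + 17)/6 = 66/6 = 11; σ²_AV setup = ((17−9)/6)² = 1.778
te_Stage build = (1 + 4·5 + 9)/6 = 30/6 = 5; σ²_Stage build = ((9−1)/6)² = 1.778
te_Marketing push = (1 + 4·4 + 7)/6 = 24/6 = 4; σ²_Marketing push = ((7−1)/6)² = 1.000
te_Ticketing = (1 + 4·2 + 3)/6 = 12/6 = 2; σ²_Ticketing = ((3−1)/6)² = 0.111
te_Staff briefing = (6 + 4·10 + 20)/6 = 66/6 = 11; σ²_Staff briefing = ((20−6)/6)² = 5.444
te_Rehearsal = (1 + 4·5 + 9)/6 = 30/6 = 5; σ²_Rehearsal = ((9−1)/6)² = 1.778

Forward pass:
ES_Venue booking = 0; EF_Venue booking = 13
ES_Vendor contracts = 0; EF_Vendor contracts = 15
ES_Permits = 0; EF_Permits = 13
ES_Catering order = 13; EF_Catering order = 13+7 = 20
ES_AV setup = 13; EF_AV setup = 13+11 = 24
ES_Stage build = 13; EF_Stage build = 13+5 = 18
ES_Marketing push = max(EF_Vendor contracts=15, EF_Permits=13) = 15; EF_Marketing push = 15+4 = 19
ES_Ticketing = 15; EF_Ticketing = 15+2 = 17
ES_Staff briefing = 15; EF_Staff briefing = 15+11 = 26
ES_Rehearsal = max(EF_Catering order=20, EF_AV setup=24, EF_Stage build=18, EF_Marketing push=19, EF_Ticketing=17, EF_Staff briefing=26) = 26; EF_Rehearsal = 26+5 = 31
Expected project duration μ = 31 days. Critical path: Vendor contracts → Staff briefing → Rehearsal.

Variances on critical path: σ²_Vendor contracts=2.778, σ²_Staff briefing=5.444, σ²_Rehearsal=1.778.
Largest is σ²_Staff briefing = 5.444.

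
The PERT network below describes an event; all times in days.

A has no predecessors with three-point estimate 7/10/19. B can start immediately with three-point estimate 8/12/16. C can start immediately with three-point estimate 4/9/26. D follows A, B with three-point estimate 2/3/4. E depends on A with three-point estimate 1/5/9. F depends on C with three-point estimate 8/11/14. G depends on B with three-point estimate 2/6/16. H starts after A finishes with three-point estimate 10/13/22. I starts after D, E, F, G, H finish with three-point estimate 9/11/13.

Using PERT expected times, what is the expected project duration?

te_A = (7 + 4·10 + 19)/6 = 66/6 = 11
te_B = (8 + 4·12 + 16)/6 = 72/6 = 12
te_C = (4 + 4·9 + 26)/6 = 66/6 = 11
te_D = (2 + 4·3 + 4)/6 = 18/6 = 3
te_E = (1 + 4·5 + 9)/6 = 30/6 = 5
te_F = (8 + 4·11 + 14)/6 = 66/6 = 11
te_G = (2 + 4·6 + 16)/6 = 42/6 = 7
te_H = (10 + 4·13 + 22)/6 = 84/6 = 14
te_I = (9 + 4·11 + 13)/6 = 66/6 = 11

Forward pass:
ES_A = 0; EF_A = 11
ES_B = 0; EF_B = 12
ES_C = 0; EF_C = 11
ES_D = max(EF_A=11, EF_B=12) = 12; EF_D = 12+3 = 15
ES_E = 11; EF_E = 11+5 = 16
ES_F = 11; EF_F = 11+11 = 22
ES_G = 12; EF_G = 12+7 = 19
ES_H = 11; EF_H = 11+14 = 25
ES_I = max(EF_D=15, EF_E=16, EF_F=22, EF_G=19, EF_H=25) = 25; EF_I = 25+11 = 36
Expected project duration μ = 36 days. Critical path: A → H → I.

36 days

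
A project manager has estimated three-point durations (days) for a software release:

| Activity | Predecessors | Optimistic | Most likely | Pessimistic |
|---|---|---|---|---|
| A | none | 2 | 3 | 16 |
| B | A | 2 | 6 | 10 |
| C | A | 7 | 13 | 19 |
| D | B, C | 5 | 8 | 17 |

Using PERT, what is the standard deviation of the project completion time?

3.67 days

te_A = (2 + 4·3 + 16)/6 = 30/6 = 5; σ²_A = ((16−2)/6)² = 5.444
te_B = (2 + 4·6 + 10)/6 = 36/6 = 6; σ²_B = ((10−2)/6)² = 1.778
te_C = (7 + 4·13 + 19)/6 = 78/6 = 13; σ²_C = ((19−7)/6)² = 4.000
te_D = (5 + 4·8 + 17)/6 = 54/6 = 9; σ²_D = ((17−5)/6)² = 4.000

Forward pass:
ES_A = 0; EF_A = 5
ES_B = 5; EF_B = 5+6 = 11
ES_C = 5; EF_C = 5+13 = 18
ES_D = max(EF_B=11, EF_C=18) = 18; EF_D = 18+9 = 27
Expected project duration μ = 27 days. Critical path: A → C → D.

Variance along critical path = 5.444 + 4.000 + 4.000 = 13.444
σ = √13.444 = 3.667 days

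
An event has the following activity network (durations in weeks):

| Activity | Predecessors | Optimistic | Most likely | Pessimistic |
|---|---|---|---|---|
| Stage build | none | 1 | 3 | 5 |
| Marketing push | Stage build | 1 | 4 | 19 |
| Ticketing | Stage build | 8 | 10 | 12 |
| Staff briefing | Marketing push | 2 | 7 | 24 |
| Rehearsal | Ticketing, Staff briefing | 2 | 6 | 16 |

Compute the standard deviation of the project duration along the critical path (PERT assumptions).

5.32 weeks

te_Stage build = (1 + 4·3 + 5)/6 = 18/6 = 3; σ²_Stage build = ((5−1)/6)² = 0.444
te_Marketing push = (1 + 4·4 + 19)/6 = 36/6 = 6; σ²_Marketing push = ((19−1)/6)² = 9.000
te_Ticketing = (8 + 4·10 + 12)/6 = 60/6 = 10; σ²_Ticketing = ((12−8)/6)² = 0.444
te_Staff briefing = (2 + 4·7 + 24)/6 = 54/6 = 9; σ²_Staff briefing = ((24−2)/6)² = 13.444
te_Rehearsal = (2 + 4·6 + 16)/6 = 42/6 = 7; σ²_Rehearsal = ((16−2)/6)² = 5.444

Forward pass:
ES_Stage build = 0; EF_Stage build = 3
ES_Marketing push = 3; EF_Marketing push = 3+6 = 9
ES_Ticketing = 3; EF_Ticketing = 3+10 = 13
ES_Staff briefing = 9; EF_Staff briefing = 9+9 = 18
ES_Rehearsal = max(EF_Ticketing=13, EF_Staff briefing=18) = 18; EF_Rehearsal = 18+7 = 25
Expected project duration μ = 25 weeks. Critical path: Stage build → Marketing push → Staff briefing → Rehearsal.

Variance along critical path = 0.444 + 9.000 + 13.444 + 5.444 = 28.333
σ = √28.333 = 5.323 weeks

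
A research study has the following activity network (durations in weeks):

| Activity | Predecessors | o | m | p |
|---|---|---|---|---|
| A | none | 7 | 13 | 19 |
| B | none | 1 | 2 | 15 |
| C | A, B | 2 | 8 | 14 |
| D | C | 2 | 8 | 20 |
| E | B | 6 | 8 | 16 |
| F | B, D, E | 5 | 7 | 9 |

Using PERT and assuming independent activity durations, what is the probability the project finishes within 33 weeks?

te_A = (7 + 4·13 + 19)/6 = 78/6 = 13; σ²_A = ((19−7)/6)² = 4.000
te_B = (1 + 4·2 + 15)/6 = 24/6 = 4; σ²_B = ((15−1)/6)² = 5.444
te_C = (2 + 4·8 + 14)/6 = 48/6 = 8; σ²_C = ((14−2)/6)² = 4.000
te_D = (2 + 4·8 + 20)/6 = 54/6 = 9; σ²_D = ((20−2)/6)² = 9.000
te_E = (6 + 4·8 + 16)/6 = 54/6 = 9; σ²_E = ((16−6)/6)² = 2.778
te_F = (5 + 4·7 + 9)/6 = 42/6 = 7; σ²_F = ((9−5)/6)² = 0.444

Forward pass:
ES_A = 0; EF_A = 13
ES_B = 0; EF_B = 4
ES_C = max(EF_A=13, EF_B=4) = 13; EF_C = 13+8 = 21
ES_D = 21; EF_D = 21+9 = 30
ES_E = 4; EF_E = 4+9 = 13
ES_F = max(EF_B=4, EF_D=30, EF_E=13) = 30; EF_F = 30+7 = 37
Expected project duration μ = 37 weeks. Critical path: A → C → D → F.

Variance along critical path = 4.000 + 4.000 + 9.000 + 0.444 = 17.444; σ = √17.444 = 4.177 weeks.
Z = (33 − 37) / 4.177 = -0.958
P(T ≤ 33) = Φ(-0.958) ≈ 0.169

0.169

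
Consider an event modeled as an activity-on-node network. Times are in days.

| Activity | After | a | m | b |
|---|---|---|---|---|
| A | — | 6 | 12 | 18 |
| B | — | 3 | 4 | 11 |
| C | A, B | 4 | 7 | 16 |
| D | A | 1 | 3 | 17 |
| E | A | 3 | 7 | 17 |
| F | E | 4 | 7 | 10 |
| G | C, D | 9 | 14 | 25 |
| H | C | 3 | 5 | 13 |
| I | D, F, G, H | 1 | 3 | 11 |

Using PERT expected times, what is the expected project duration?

te_A = (6 + 4·12 + 18)/6 = 72/6 = 12
te_B = (3 + 4·4 + 11)/6 = 30/6 = 5
te_C = (4 + 4·7 + 16)/6 = 48/6 = 8
te_D = (1 + 4·3 + 17)/6 = 30/6 = 5
te_E = (3 + 4·7 + 17)/6 = 48/6 = 8
te_F = (4 + 4·7 + 10)/6 = 42/6 = 7
te_G = (9 + 4·14 + 25)/6 = 90/6 = 15
te_H = (3 + 4·5 + 13)/6 = 36/6 = 6
te_I = (1 + 4·3 + 11)/6 = 24/6 = 4

Forward pass:
ES_A = 0; EF_A = 12
ES_B = 0; EF_B = 5
ES_C = max(EF_A=12, EF_B=5) = 12; EF_C = 12+8 = 20
ES_D = 12; EF_D = 12+5 = 17
ES_E = 12; EF_E = 12+8 = 20
ES_F = 20; EF_F = 20+7 = 27
ES_G = max(EF_C=20, EF_D=17) = 20; EF_G = 20+15 = 35
ES_H = 20; EF_H = 20+6 = 26
ES_I = max(EF_D=17, EF_F=27, EF_G=35, EF_H=26) = 35; EF_I = 35+4 = 39
Expected project duration μ = 39 days. Critical path: A → C → G → I.

39 days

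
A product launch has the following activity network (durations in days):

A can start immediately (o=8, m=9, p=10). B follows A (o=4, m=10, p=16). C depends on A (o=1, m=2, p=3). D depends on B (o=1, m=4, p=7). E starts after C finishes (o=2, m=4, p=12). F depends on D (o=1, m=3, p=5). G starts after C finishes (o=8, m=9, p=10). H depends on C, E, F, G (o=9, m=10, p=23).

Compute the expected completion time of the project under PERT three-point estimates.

te_A = (8 + 4·9 + 10)/6 = 54/6 = 9
te_B = (4 + 4·10 + 16)/6 = 60/6 = 10
te_C = (1 + 4·2 + 3)/6 = 12/6 = 2
te_D = (1 + 4·4 + 7)/6 = 24/6 = 4
te_E = (2 + 4·4 + 12)/6 = 30/6 = 5
te_F = (1 + 4·3 + 5)/6 = 18/6 = 3
te_G = (8 + 4·9 + 10)/6 = 54/6 = 9
te_H = (9 + 4·10 + 23)/6 = 72/6 = 12

Forward pass:
ES_A = 0; EF_A = 9
ES_B = 9; EF_B = 9+10 = 19
ES_C = 9; EF_C = 9+2 = 11
ES_D = 19; EF_D = 19+4 = 23
ES_E = 11; EF_E = 11+5 = 16
ES_F = 23; EF_F = 23+3 = 26
ES_G = 11; EF_G = 11+9 = 20
ES_H = max(EF_C=11, EF_E=16, EF_F=26, EF_G=20) = 26; EF_H = 26+12 = 38
Expected project duration μ = 38 days. Critical path: A → B → D → F → H.

38 days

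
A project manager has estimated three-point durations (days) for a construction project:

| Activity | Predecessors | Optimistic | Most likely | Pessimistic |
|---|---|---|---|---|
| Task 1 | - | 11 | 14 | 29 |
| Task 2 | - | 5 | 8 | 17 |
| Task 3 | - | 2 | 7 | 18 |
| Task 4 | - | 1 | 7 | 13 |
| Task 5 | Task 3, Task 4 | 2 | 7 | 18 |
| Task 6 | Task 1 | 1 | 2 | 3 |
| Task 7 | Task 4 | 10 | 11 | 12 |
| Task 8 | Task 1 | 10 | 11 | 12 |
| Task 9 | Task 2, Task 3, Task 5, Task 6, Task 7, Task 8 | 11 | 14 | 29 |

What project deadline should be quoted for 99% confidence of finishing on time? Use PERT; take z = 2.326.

52.9 days

te_Task 1 = (11 + 4·14 + 29)/6 = 96/6 = 16; σ²_Task 1 = ((29−11)/6)² = 9.000
te_Task 2 = (5 + 4·8 + 17)/6 = 54/6 = 9; σ²_Task 2 = ((17−5)/6)² = 4.000
te_Task 3 = (2 + 4·7 + 18)/6 = 48/6 = 8; σ²_Task 3 = ((18−2)/6)² = 7.111
te_Task 4 = (1 + 4·7 + 13)/6 = 42/6 = 7; σ²_Task 4 = ((13−1)/6)² = 4.000
te_Task 5 = (2 + 4·7 + 18)/6 = 48/6 = 8; σ²_Task 5 = ((18−2)/6)² = 7.111
te_Task 6 = (1 + 4·2 + 3)/6 = 12/6 = 2; σ²_Task 6 = ((3−1)/6)² = 0.111
te_Task 7 = (10 + 4·11 + 12)/6 = 66/6 = 11; σ²_Task 7 = ((12−10)/6)² = 0.111
te_Task 8 = (10 + 4·11 + 12)/6 = 66/6 = 11; σ²_Task 8 = ((12−10)/6)² = 0.111
te_Task 9 = (11 + 4·14 + 29)/6 = 96/6 = 16; σ²_Task 9 = ((29−11)/6)² = 9.000

Forward pass:
ES_Task 1 = 0; EF_Task 1 = 16
ES_Task 2 = 0; EF_Task 2 = 9
ES_Task 3 = 0; EF_Task 3 = 8
ES_Task 4 = 0; EF_Task 4 = 7
ES_Task 5 = max(EF_Task 3=8, EF_Task 4=7) = 8; EF_Task 5 = 8+8 = 16
ES_Task 6 = 16; EF_Task 6 = 16+2 = 18
ES_Task 7 = 7; EF_Task 7 = 7+11 = 18
ES_Task 8 = 16; EF_Task 8 = 16+11 = 27
ES_Task 9 = max(EF_Task 2=9, EF_Task 3=8, EF_Task 5=16, EF_Task 6=18, EF_Task 7=18, EF_Task 8=27) = 27; EF_Task 9 = 27+16 = 43
Expected project duration μ = 43 days. Critical path: Task 1 → Task 8 → Task 9.

Variance along critical path = 9.000 + 0.111 + 9.000 = 18.111; σ = 4.256 days.
D = μ + z·σ = 43 + 2.326·4.256 = 52.9 days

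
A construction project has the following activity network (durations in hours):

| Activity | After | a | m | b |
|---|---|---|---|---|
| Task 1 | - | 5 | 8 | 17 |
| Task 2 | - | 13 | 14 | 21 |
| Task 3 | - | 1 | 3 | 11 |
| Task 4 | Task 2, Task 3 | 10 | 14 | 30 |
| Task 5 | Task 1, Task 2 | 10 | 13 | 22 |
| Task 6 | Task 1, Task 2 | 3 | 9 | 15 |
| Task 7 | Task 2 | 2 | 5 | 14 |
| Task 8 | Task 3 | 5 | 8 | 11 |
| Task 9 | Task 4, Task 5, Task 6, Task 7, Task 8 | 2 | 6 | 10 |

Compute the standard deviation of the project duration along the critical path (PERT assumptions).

te_Task 1 = (5 + 4·8 + 17)/6 = 54/6 = 9; σ²_Task 1 = ((17−5)/6)² = 4.000
te_Task 2 = (13 + 4·14 + 21)/6 = 90/6 = 15; σ²_Task 2 = ((21−13)/6)² = 1.778
te_Task 3 = (1 + 4·3 + 11)/6 = 24/6 = 4; σ²_Task 3 = ((11−1)/6)² = 2.778
te_Task 4 = (10 + 4·14 + 30)/6 = 96/6 = 16; σ²_Task 4 = ((30−10)/6)² = 11.111
te_Task 5 = (10 + 4·13 + 22)/6 = 84/6 = 14; σ²_Task 5 = ((22−10)/6)² = 4.000
te_Task 6 = (3 + 4·9 + 15)/6 = 54/6 = 9; σ²_Task 6 = ((15−3)/6)² = 4.000
te_Task 7 = (2 + 4·5 + 14)/6 = 36/6 = 6; σ²_Task 7 = ((14−2)/6)² = 4.000
te_Task 8 = (5 + 4·8 + 11)/6 = 48/6 = 8; σ²_Task 8 = ((11−5)/6)² = 1.000
te_Task 9 = (2 + 4·6 + 10)/6 = 36/6 = 6; σ²_Task 9 = ((10−2)/6)² = 1.778

Forward pass:
ES_Task 1 = 0; EF_Task 1 = 9
ES_Task 2 = 0; EF_Task 2 = 15
ES_Task 3 = 0; EF_Task 3 = 4
ES_Task 4 = max(EF_Task 2=15, EF_Task 3=4) = 15; EF_Task 4 = 15+16 = 31
ES_Task 5 = max(EF_Task 1=9, EF_Task 2=15) = 15; EF_Task 5 = 15+14 = 29
ES_Task 6 = max(EF_Task 1=9, EF_Task 2=15) = 15; EF_Task 6 = 15+9 = 24
ES_Task 7 = 15; EF_Task 7 = 15+6 = 21
ES_Task 8 = 4; EF_Task 8 = 4+8 = 12
ES_Task 9 = max(EF_Task 4=31, EF_Task 5=29, EF_Task 6=24, EF_Task 7=21, EF_Task 8=12) = 31; EF_Task 9 = 31+6 = 37
Expected project duration μ = 37 hours. Critical path: Task 2 → Task 4 → Task 9.

Variance along critical path = 1.778 + 11.111 + 1.778 = 14.667
σ = √14.667 = 3.830 hours

3.83 hours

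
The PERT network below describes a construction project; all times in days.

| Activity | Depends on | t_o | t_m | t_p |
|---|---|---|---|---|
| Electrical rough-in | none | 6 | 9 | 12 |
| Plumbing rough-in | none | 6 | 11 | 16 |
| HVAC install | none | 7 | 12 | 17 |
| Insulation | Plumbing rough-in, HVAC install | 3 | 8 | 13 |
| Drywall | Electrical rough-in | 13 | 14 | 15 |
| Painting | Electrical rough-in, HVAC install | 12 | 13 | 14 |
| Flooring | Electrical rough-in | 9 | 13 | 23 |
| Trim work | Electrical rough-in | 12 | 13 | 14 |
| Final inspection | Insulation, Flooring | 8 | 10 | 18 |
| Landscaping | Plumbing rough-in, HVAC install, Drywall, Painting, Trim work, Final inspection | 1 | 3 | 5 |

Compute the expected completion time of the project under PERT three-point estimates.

te_Electrical rough-in = (6 + 4·9 + 12)/6 = 54/6 = 9
te_Plumbing rough-in = (6 + 4·11 + 16)/6 = 66/6 = 11
te_HVAC install = (7 + 4·12 + 17)/6 = 72/6 = 12
te_Insulation = (3 + 4·8 + 13)/6 = 48/6 = 8
te_Drywall = (13 + 4·14 + 15)/6 = 84/6 = 14
te_Painting = (12 + 4·13 + 14)/6 = 78/6 = 13
te_Flooring = (9 + 4·13 + 23)/6 = 84/6 = 14
te_Trim work = (12 + 4·13 + 14)/6 = 78/6 = 13
te_Final inspection = (8 + 4·10 + 18)/6 = 66/6 = 11
te_Landscaping = (1 + 4·3 + 5)/6 = 18/6 = 3

Forward pass:
ES_Electrical rough-in = 0; EF_Electrical rough-in = 9
ES_Plumbing rough-in = 0; EF_Plumbing rough-in = 11
ES_HVAC install = 0; EF_HVAC install = 12
ES_Insulation = max(EF_Plumbing rough-in=11, EF_HVAC install=12) = 12; EF_Insulation = 12+8 = 20
ES_Drywall = 9; EF_Drywall = 9+14 = 23
ES_Painting = max(EF_Electrical rough-in=9, EF_HVAC install=12) = 12; EF_Painting = 12+13 = 25
ES_Flooring = 9; EF_Flooring = 9+14 = 23
ES_Trim work = 9; EF_Trim work = 9+13 = 22
ES_Final inspection = max(EF_Insulation=20, EF_Flooring=23) = 23; EF_Final inspection = 23+11 = 34
ES_Landscaping = max(EF_Plumbing rough-in=11, EF_HVAC install=12, EF_Drywall=23, EF_Painting=25, EF_Trim work=22, EF_Final inspection=34) = 34; EF_Landscaping = 34+3 = 37
Expected project duration μ = 37 days. Critical path: Electrical rough-in → Flooring → Final inspection → Landscaping.

37 days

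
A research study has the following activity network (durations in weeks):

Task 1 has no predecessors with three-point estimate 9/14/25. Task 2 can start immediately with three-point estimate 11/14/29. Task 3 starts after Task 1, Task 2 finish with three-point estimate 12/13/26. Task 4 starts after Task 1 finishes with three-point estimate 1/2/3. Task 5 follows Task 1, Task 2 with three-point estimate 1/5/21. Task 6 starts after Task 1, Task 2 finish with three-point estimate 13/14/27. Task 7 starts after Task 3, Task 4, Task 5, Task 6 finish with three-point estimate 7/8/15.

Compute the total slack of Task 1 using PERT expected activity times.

te_Task 1 = (9 + 4·14 + 25)/6 = 90/6 = 15
te_Task 2 = (11 + 4·14 + 29)/6 = 96/6 = 16
te_Task 3 = (12 + 4·13 + 26)/6 = 90/6 = 15
te_Task 4 = (1 + 4·2 + 3)/6 = 12/6 = 2
te_Task 5 = (1 + 4·5 + 21)/6 = 42/6 = 7
te_Task 6 = (13 + 4·14 + 27)/6 = 96/6 = 16
te_Task 7 = (7 + 4·8 + 15)/6 = 54/6 = 9

Forward pass:
ES_Task 1 = 0; EF_Task 1 = 15
ES_Task 2 = 0; EF_Task 2 = 16
ES_Task 3 = max(EF_Task 1=15, EF_Task 2=16) = 16; EF_Task 3 = 16+15 = 31
ES_Task 4 = 15; EF_Task 4 = 15+2 = 17
ES_Task 5 = max(EF_Task 1=15, EF_Task 2=16) = 16; EF_Task 5 = 16+7 = 23
ES_Task 6 = max(EF_Task 1=15, EF_Task 2=16) = 16; EF_Task 6 = 16+16 = 32
ES_Task 7 = max(EF_Task 3=31, EF_Task 4=17, EF_Task 5=23, EF_Task 6=32) = 32; EF_Task 7 = 32+9 = 41
Expected project duration μ = 41 weeks. Critical path: Task 2 → Task 6 → Task 7.

Backward pass:
LF_Task 7 = 41; LS_Task 7 = 41−9 = 32
LF_Task 6 = LS_Task 7 = 32; LS_Task 6 = 32−16 = 16
LF_Task 5 = LS_Task 7 = 32; LS_Task 5 = 32−7 = 25
LF_Task 4 = LS_Task 7 = 32; LS_Task 4 = 32−2 = 30
LF_Task 3 = LS_Task 7 = 32; LS_Task 3 = 32−15 = 17
LF_Task 2 = min(LS_Task 3=17, LS_Task 5=25, LS_Task 6=16) = 16; LS_Task 2 = 16−16 = 0
LF_Task 1 = min(LS_Task 3=17, LS_Task 4=30, LS_Task 5=25, LS_Task 6=16) = 16; LS_Task 1 = 16−15 = 1
Slack_Task 1 = LS_Task 1 − ES_Task 1 = 1 − 0 = 1

1 weeks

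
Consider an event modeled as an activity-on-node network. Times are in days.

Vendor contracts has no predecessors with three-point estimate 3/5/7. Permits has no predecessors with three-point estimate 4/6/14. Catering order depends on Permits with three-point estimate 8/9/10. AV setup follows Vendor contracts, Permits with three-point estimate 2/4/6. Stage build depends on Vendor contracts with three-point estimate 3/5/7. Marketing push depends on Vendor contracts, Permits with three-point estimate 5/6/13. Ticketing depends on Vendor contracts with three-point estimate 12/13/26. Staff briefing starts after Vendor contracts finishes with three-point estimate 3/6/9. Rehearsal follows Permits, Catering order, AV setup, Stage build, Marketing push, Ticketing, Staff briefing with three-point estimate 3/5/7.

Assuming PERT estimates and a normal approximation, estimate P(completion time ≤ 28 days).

0.883

te_Vendor contracts = (3 + 4·5 + 7)/6 = 30/6 = 5; σ²_Vendor contracts = ((7−3)/6)² = 0.444
te_Permits = (4 + 4·6 + 14)/6 = 42/6 = 7; σ²_Permits = ((14−4)/6)² = 2.778
te_Catering order = (8 + 4·9 + 10)/6 = 54/6 = 9; σ²_Catering order = ((10−8)/6)² = 0.111
te_AV setup = (2 + 4·4 + 6)/6 = 24/6 = 4; σ²_AV setup = ((6−2)/6)² = 0.444
te_Stage build = (3 + 4·5 + 7)/6 = 30/6 = 5; σ²_Stage build = ((7−3)/6)² = 0.444
te_Marketing push = (5 + 4·6 + 13)/6 = 42/6 = 7; σ²_Marketing push = ((13−5)/6)² = 1.778
te_Ticketing = (12 + 4·13 + 26)/6 = 90/6 = 15; σ²_Ticketing = ((26−12)/6)² = 5.444
te_Staff briefing = (3 + 4·6 + 9)/6 = 36/6 = 6; σ²_Staff briefing = ((9−3)/6)² = 1.000
te_Rehearsal = (3 + 4·5 + 7)/6 = 30/6 = 5; σ²_Rehearsal = ((7−3)/6)² = 0.444

Forward pass:
ES_Vendor contracts = 0; EF_Vendor contracts = 5
ES_Permits = 0; EF_Permits = 7
ES_Catering order = 7; EF_Catering order = 7+9 = 16
ES_AV setup = max(EF_Vendor contracts=5, EF_Permits=7) = 7; EF_AV setup = 7+4 = 11
ES_Stage build = 5; EF_Stage build = 5+5 = 10
ES_Marketing push = max(EF_Vendor contracts=5, EF_Permits=7) = 7; EF_Marketing push = 7+7 = 14
ES_Ticketing = 5; EF_Ticketing = 5+15 = 20
ES_Staff briefing = 5; EF_Staff briefing = 5+6 = 11
ES_Rehearsal = max(EF_Permits=7, EF_Catering order=16, EF_AV setup=11, EF_Stage build=10, EF_Marketing push=14, EF_Ticketing=20, EF_Staff briefing=11) = 20; EF_Rehearsal = 20+5 = 25
Expected project duration μ = 25 days. Critical path: Vendor contracts → Ticketing → Rehearsal.

Variance along critical path = 0.444 + 5.444 + 0.444 = 6.333; σ = √6.333 = 2.517 days.
Z = (28 − 25) / 2.517 = 1.192
P(T ≤ 28) = Φ(1.192) ≈ 0.883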